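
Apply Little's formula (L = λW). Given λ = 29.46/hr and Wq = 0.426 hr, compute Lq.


Lq = λWq = 29.46·0.426 = 12.5500

Final: 12.5500


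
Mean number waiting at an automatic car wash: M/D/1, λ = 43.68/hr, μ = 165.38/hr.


ρ = 43.68/165.38 = 0.2641
M/D/1: Lq = ρ²/(2(1−ρ)) = 0.06976/(2·0.7359) = 0.04740

Final: 0.04740


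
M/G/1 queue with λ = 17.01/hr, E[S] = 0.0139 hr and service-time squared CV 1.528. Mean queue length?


ρ = λ·E[S] = 17.01·0.0139 = 0.2364
Lq = ρ²(1+C_s²)/(2(1−ρ)) = 0.05590·(1+1.528)/(2·0.7636)
= 0.05590·2.5280/1.5271 = 0.09254

Final: 0.09254


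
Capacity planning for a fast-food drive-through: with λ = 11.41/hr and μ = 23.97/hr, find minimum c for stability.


Stability requires cμ > λ ⇔ c > λ/μ.
λ/μ = 11.41/23.97 = 0.4760
Minimum integer c = ⌊0.4760⌋ + 1 = 1
Check: 1·23.97 = 23.97 > 11.41, while 0·23.97 = 0.00 ≤ 11.41

Final: 1 servers


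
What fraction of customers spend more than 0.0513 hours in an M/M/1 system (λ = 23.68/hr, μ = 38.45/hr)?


W ~ Exponential(μ−λ) for M/M/1.
μ − λ = 38.45 − 23.68 = 14.7700
P(W > t) = e^{−(μ−λ)t} = e^{−0.7577} = 0.468743

Final: 0.468743


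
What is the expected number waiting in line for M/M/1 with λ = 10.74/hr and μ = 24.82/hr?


ρ = 10.74/24.82 = 0.4327
Lq = ρ²/(1−ρ) = 0.1872/0.5673 = 0.3301

Final: 0.3301


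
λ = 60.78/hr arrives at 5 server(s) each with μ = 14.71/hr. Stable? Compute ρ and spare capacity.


Total capacity cμ = 5·14.71 = 73.55/hr
ρ = λ/(cμ) = 60.78/73.55 = 0.8264
Stable ⇔ ρ < 1: YES
Spare capacity = cμ − λ = 73.55 − 60.78 = 12.77/hr

Final: ρ = 0.8264; stable; margin = 12.77/hr


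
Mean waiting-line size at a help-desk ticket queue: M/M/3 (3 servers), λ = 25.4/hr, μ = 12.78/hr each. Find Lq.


a = λ/μ = 1.9875; ρ = a/3 = 0.6625
P₀ = 0.113131
Lq = P₀·a^c·ρ / (c!·(1−ρ)²) = 0.113131·7.85070·0.6625/(6·0.11391)
= 0.86090

Final: 0.86090


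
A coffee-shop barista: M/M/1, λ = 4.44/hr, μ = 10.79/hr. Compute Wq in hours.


ρ = 4.44/10.79 = 0.4115
Wq = ρ/(μ−λ) = 0.4115/(10.79 − 4.44) = 0.4115/6.35 = 0.06480 hr

Final: 0.06480 hr


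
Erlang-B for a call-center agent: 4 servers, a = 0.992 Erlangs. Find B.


B(c,a) = (a^c/c!) / Σ_{k=0}^{c} a^k/k!
a^4/4! = 0.040349
Σ terms (k=0..4): 1.00000 + 0.99200 + 0.49203 + 0.16270 + 0.04035 = 2.687080
B = 0.040349/2.687080 = 0.015016

Final: 0.015016


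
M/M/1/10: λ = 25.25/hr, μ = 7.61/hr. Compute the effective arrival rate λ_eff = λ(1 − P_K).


ρ = 3.3180; P_K = (1−ρ)ρ^10/(1−ρ^11) = 0.698615
λ_eff = λ(1 − P_K) = 25.25·(1 − 0.698615) = 25.25·0.301385 = 7.6100 /hr

Final: 7.6100 /hr


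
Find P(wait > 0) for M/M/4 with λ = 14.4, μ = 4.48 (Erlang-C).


a = λ/μ = 3.2143; ρ = a/4 = 0.8036
P₀ = 0.026626 (from M/M/c formula)
C(c,a) = [a^c/(c!(1−ρ))]·P₀ = [106.74263/(24·0.1964)]·0.026626
= 22.64238·0.026626 = 0.602876

Final: 0.602876


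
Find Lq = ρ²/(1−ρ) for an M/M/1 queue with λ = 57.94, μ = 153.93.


ρ = 57.94/153.93 = 0.3764
Lq = ρ²/(1−ρ) = 0.1417/0.6236 = 0.2272

Final: 0.2272


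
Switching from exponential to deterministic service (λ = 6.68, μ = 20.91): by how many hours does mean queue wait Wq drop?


ρ = 6.68/20.91 = 0.3195
Wq(M/M/1) = ρ/(μ−λ) = 0.3195/14.23 = 0.02245 hr
Wq(M/D/1) = ρ/(2(μ−λ)) = 0.01123 hr
Savings = 0.02245 − 0.01123 = 0.01123 hr

Final: 0.01123 hr


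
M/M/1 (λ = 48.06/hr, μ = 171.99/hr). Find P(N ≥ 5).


ρ = 48.06/171.99 = 0.2794
P(N ≥ n) = ρ^n = 0.2794^5 = 0.001704

Final: 0.001704


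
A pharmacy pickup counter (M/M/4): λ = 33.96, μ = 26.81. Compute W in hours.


a = 1.2667; ρ = 0.3167; P₀ = 0.280532
Lq = P₀·a^c·ρ/(c!(1−ρ)²) = 0.02041
Wq = Lq/λ = 0.02041/33.96 = 0.0006010 hr
W = Wq + 1/μ = 0.0006010 + 0.03730 = 0.03790 hr

Final: 0.03790 hr


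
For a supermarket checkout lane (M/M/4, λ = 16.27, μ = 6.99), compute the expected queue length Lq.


a = λ/μ = 2.3276; ρ = a/4 = 0.5819
P₀ = 0.090388
Lq = P₀·a^c·ρ / (c!·(1−ρ)²) = 0.090388·29.35226·0.5819/(24·0.17481)
= 0.36799

Final: 0.36799


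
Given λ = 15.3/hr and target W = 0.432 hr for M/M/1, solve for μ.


W = 1/(μ−λ) ⇒ μ − λ = 1/W = 1/0.432 = 2.3148
μ = λ + 1/W = 15.3 + 2.3148 = 17.6148 per hr

Final: 17.6148 /hr


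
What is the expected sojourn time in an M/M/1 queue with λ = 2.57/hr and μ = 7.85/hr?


W = 1/(μ−λ) = 1/(7.85 − 2.57) = 1/5.28 = 0.1894 hr

Final: 0.1894 hr


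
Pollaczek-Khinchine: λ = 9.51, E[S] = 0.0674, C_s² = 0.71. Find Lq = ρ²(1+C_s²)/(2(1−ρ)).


ρ = λ·E[S] = 9.51·0.0674 = 0.6410
Lq = ρ²(1+C_s²)/(2(1−ρ)) = 0.4108·(1+0.71)/(2·0.3590)
= 0.4108·1.7100/0.7181 = 0.97841

Final: 0.97841


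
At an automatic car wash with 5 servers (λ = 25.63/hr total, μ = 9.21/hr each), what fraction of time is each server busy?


ρ = λ/(cμ) = 25.63/(5·9.21) = 25.63/46.05 = 0.5566

Final: 0.5566


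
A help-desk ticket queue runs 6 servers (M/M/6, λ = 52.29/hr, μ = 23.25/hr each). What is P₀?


a = λ/μ = 52.29/23.25 = 2.2490; ρ = a/c = 0.3748
Σ_{k=0}^{5} a^k/k! (terms k=0..5) = 1.00000 + 2.24903 + 2.52907 + 1.89599 + 1.06604 + 0.47951 = 9.21964
Tail: a^6/(6!(1−ρ)) = 129.41187/(720·0.6252) = 0.28751
P₀ = 1/(9.21964 + 0.28751) = 1/9.50715 = 0.105184

Final: 0.105184


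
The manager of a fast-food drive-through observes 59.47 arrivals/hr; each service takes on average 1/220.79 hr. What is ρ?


ρ = λ/μ = 59.47/220.79 = 0.2694

Final: 0.2694


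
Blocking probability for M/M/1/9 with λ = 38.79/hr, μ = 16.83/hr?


ρ = λ/μ = 38.79/16.83 = 2.3048
P_K = (1−ρ)ρ^K/(1−ρ^(K+1)) = (-1.3048·1835.358775)/(1 − 4230.158461)
= -2394.799685/-4229.158461 = 0.566259

Final: 0.566259


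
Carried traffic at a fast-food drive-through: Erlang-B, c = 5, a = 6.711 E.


B(5,6.711) = 0.407231 (Erlang-B)
Carried load = a(1 − B) = 6.711·(1 − 0.407231) = 6.711·0.592769 = 3.9781 E

Final: 3.9781 Erlangs


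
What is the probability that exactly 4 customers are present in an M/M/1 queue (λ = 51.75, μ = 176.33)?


ρ = 51.75/176.33 = 0.2935
P_n = (1−ρ)·ρ^n = (1 − 0.2935)·0.2935^4 = 0.7065·0.007419 = 0.005242

Final: 0.005242


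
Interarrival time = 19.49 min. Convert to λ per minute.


λ = 1/(interarrival time) in consistent units.
1 minute = 1 min, so λ = 1/19.49 = 0.05131 per minute

Final: 0.05131 /min


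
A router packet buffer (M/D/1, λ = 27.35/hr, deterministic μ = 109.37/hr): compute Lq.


ρ = 27.35/109.37 = 0.2501
M/D/1: Lq = ρ²/(2(1−ρ)) = 0.06253/(2·0.7499) = 0.04169

Final: 0.04169


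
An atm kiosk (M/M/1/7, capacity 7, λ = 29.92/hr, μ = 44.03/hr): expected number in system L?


ρ = 29.92/44.03 = 0.6795
L = ρ[1 − (K+1)ρ^K + Kρ^(K+1)] / [(1−ρ)(1−ρ^(K+1))]
Numerator: 0.6795·(1 − 8·0.066910 + 7·0.045468) = 0.532074
Denominator: (0.3205)·(0.954532) = 0.305893
L = 0.532074/0.305893 = 1.7394

Final: 1.7394


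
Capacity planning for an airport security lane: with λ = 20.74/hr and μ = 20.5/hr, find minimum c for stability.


Stability requires cμ > λ ⇔ c > λ/μ.
λ/μ = 20.74/20.5 = 1.0117
Minimum integer c = ⌊1.0117⌋ + 1 = 2
Check: 2·20.5 = 41.00 > 20.74, while 1·20.5 = 20.50 ≤ 20.74

Final: 2 servers


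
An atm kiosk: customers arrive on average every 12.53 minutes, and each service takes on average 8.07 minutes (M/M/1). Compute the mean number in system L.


λ = 60/12.53 = 4.7885 /hr
μ = 60/8.07 = 7.4349 /hr
ρ = λ/μ = 4.7885/7.4349 = 0.6441
L = ρ/(1−ρ) = 0.6441/0.3559 = 1.8094

Final: 1.8094


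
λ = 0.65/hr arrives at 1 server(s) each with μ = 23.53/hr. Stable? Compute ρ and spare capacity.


Total capacity cμ = 1·23.53 = 23.53/hr
ρ = λ/(cμ) = 0.65/23.53 = 0.02762
Stable ⇔ ρ < 1: YES
Spare capacity = cμ − λ = 23.53 − 0.65 = 22.88/hr

Final: ρ = 0.02762; stable; margin = 22.88/hr


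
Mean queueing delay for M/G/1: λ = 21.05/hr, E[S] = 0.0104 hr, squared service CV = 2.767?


ρ = λ·E[S] = 21.05·0.0104 = 0.2189
E[S²] = E[S]²(1+C_s²) = 0.0104²·(1+2.767) = 0.0004074
Wq = λ·E[S²]/(2(1−ρ)) = 21.05·0.0004074/(2·0.7811) = 0.005490 hr

Final: 0.005490 hr


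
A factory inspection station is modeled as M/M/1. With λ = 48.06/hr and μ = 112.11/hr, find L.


ρ = λ/μ = 48.06/112.11 = 0.4287
L = ρ/(1−ρ) = 0.4287/(1 − 0.4287) = 0.4287/0.5713 = 0.7504

Final: 0.7504


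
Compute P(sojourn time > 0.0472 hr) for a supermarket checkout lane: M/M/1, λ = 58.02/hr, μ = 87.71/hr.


W ~ Exponential(μ−λ) for M/M/1.
μ − λ = 87.71 − 58.02 = 29.6900
P(W > t) = e^{−(μ−λ)t} = e^{−1.4014} = 0.246260

Final: 0.246260


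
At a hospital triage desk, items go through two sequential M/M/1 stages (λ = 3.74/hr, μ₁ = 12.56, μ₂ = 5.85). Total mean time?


Each node sees arrival rate λ = 3.74/hr (tandem ⇒ throughput preserved).
W₁ = 1/(μ₁−λ) = 1/(12.56−3.74) = 0.11338 hr
W₂ = 1/(μ₂−λ) = 1/(5.85−3.74) = 0.47393 hr
W_total = W₁ + W₂ = 0.11338 + 0.47393 = 0.58731 hr

Final: 0.58731 hr


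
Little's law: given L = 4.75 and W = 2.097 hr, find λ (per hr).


λ = L/W = 4.75/2.097 = 2.2651 /hr

Final: 2.2651 /hr


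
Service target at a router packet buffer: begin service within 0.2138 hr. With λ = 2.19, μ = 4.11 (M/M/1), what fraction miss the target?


ρ = 2.19/4.11 = 0.5328
P(Wq > t) = ρ·e^{−(μ−λ)t} = 0.5328·e^{−0.4105}
= 0.5328·0.663321 = 0.353449

Final: 0.353449


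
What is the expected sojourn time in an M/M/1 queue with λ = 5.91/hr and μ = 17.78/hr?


W = 1/(μ−λ) = 1/(17.78 − 5.91) = 1/11.87 = 0.08425 hr

Final: 0.08425 hr


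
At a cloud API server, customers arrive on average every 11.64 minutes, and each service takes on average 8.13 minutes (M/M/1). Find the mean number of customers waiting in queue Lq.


λ = 60/11.64 = 5.1546 /hr
μ = 60/8.13 = 7.3801 /hr
ρ = λ/μ = 5.1546/7.3801 = 0.6985
Lq = ρ²/(1−ρ) = 0.4878/0.3015 = 1.6178

Final: 1.6178


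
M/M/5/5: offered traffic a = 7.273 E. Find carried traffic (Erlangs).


B(5,7.273) = 0.440468 (Erlang-B)
Carried load = a(1 − B) = 7.273·(1 − 0.440468) = 7.273·0.559532 = 4.0695 E

Final: 4.0695 Erlangs


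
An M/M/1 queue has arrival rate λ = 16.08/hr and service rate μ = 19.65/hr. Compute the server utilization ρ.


ρ = λ/μ = 16.08/19.65 = 0.8183

Final: 0.8183


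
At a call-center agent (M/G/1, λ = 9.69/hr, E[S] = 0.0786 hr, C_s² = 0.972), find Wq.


ρ = λ·E[S] = 9.69·0.0786 = 0.7616
E[S²] = E[S]²(1+C_s²) = 0.0786²·(1+0.972) = 0.012183
Wq = λ·E[S²]/(2(1−ρ)) = 9.69·0.012183/(2·0.2384) = 0.24763 hr

Final: 0.24763 hr


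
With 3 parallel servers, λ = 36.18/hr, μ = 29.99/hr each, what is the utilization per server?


ρ = λ/(cμ) = 36.18/(3·29.99) = 36.18/89.97 = 0.4021

Final: 0.4021


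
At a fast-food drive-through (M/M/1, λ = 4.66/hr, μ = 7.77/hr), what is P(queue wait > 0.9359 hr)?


ρ = 4.66/7.77 = 0.5997
P(Wq > t) = ρ·e^{−(μ−λ)t} = 0.5997·e^{−2.9106}
= 0.5997·0.054440 = 0.032650

Final: 0.032650


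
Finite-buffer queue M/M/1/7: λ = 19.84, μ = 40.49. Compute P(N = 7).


ρ = λ/μ = 19.84/40.49 = 0.4900
P_K = (1−ρ)ρ^K/(1−ρ^(K+1)) = (0.5100·0.006782)/(1 − 0.003323)
= 0.003459/0.996677 = 0.003470

Final: 0.003470


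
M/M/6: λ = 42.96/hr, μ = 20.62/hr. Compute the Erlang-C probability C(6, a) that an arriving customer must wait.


a = λ/μ = 2.0834; ρ = a/6 = 0.3472
P₀ = 0.124268 (from M/M/c formula)
C(c,a) = [a^c/(c!(1−ρ))]·P₀ = [81.78124/(720·0.6528)]·0.124268
= 0.17401·0.124268 = 0.021623

Final: 0.021623


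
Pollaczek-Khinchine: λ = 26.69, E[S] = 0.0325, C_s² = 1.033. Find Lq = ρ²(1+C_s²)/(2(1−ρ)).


ρ = λ·E[S] = 26.69·0.0325 = 0.8674
Lq = ρ²(1+C_s²)/(2(1−ρ)) = 0.7524·(1+1.033)/(2·0.1326)
= 0.7524·2.0330/0.2651 = 5.76912

Final: 5.76912


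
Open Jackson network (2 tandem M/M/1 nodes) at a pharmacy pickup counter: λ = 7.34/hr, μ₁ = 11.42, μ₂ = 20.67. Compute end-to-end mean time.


Each node sees arrival rate λ = 7.34/hr (tandem ⇒ throughput preserved).
W₁ = 1/(μ₁−λ) = 1/(11.42−7.34) = 0.24510 hr
W₂ = 1/(μ₂−λ) = 1/(20.67−7.34) = 0.07502 hr
W_total = W₁ + W₂ = 0.24510 + 0.07502 = 0.32012 hr

Final: 0.32012 hr


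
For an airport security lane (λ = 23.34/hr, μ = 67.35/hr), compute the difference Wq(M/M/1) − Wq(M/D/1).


ρ = 23.34/67.35 = 0.3465
Wq(M/M/1) = ρ/(μ−λ) = 0.3465/44.01 = 0.007874 hr
Wq(M/D/1) = ρ/(2(μ−λ)) = 0.003937 hr
Savings = 0.007874 − 0.003937 = 0.003937 hr

Final: 0.003937 hr


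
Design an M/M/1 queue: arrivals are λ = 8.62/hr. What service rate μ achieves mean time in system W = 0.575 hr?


W = 1/(μ−λ) ⇒ μ − λ = 1/W = 1/0.575 = 1.7391
μ = λ + 1/W = 8.62 + 1.7391 = 10.3591 per hr

Final: 10.3591 /hr


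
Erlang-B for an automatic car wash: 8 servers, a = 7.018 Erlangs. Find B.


B(c,a) = (a^c/c!) / Σ_{k=0}^{c} a^k/k!
a^8/8! = 145.944048
Σ terms (k=0..8): 1.00000 + 7.01800 + 24.62616 + 57.60880 + 101.07464 + 141.86837 + 165.93870 + 166.36540 + 145.94405 = 811.444124
B = 145.944048/811.444124 = 0.179857

Final: 0.179857


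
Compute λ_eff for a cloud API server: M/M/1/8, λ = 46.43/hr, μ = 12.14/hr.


ρ = 3.8245; P_K = (1−ρ)ρ^8/(1−ρ^9) = 0.738535
λ_eff = λ(1 − P_K) = 46.43·(1 − 0.738535) = 46.43·0.261465 = 12.1398 /hr

Final: 12.1398 /hr


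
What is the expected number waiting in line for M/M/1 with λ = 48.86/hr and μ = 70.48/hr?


ρ = 48.86/70.48 = 0.6932
Lq = ρ²/(1−ρ) = 0.4806/0.3068 = 1.5667

Final: 1.5667


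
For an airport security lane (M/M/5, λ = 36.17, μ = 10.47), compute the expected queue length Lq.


a = λ/μ = 3.4546; ρ = a/5 = 0.6909
P₀ = 0.027401
Lq = P₀·a^c·ρ / (c!·(1−ρ)²) = 0.027401·492.04989·0.6909/(120·0.09553)
= 0.81265

Final: 0.81265


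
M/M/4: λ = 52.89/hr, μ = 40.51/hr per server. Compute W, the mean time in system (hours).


a = 1.3056; ρ = 0.3264; P₀ = 0.269646
Lq = P₀·a^c·ρ/(c!(1−ρ)²) = 0.02348
Wq = Lq/λ = 0.02348/52.89 = 0.0004440 hr
W = Wq + 1/μ = 0.0004440 + 0.02469 = 0.02513 hr

Final: 0.02513 hr


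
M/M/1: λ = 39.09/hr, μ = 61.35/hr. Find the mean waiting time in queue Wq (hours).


ρ = 39.09/61.35 = 0.6372
Wq = ρ/(μ−λ) = 0.6372/(61.35 − 39.09) = 0.6372/22.26 = 0.02862 hr

Final: 0.02862 hr


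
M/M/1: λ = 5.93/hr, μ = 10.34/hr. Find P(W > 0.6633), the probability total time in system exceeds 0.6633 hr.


W ~ Exponential(μ−λ) for M/M/1.
μ − λ = 10.34 − 5.93 = 4.4100
P(W > t) = e^{−(μ−λ)t} = e^{−2.9252} = 0.053656

Final: 0.053656


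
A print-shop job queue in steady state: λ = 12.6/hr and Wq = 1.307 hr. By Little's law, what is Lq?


Lq = λWq = 12.6·1.307 = 16.4682

Final: 16.4682


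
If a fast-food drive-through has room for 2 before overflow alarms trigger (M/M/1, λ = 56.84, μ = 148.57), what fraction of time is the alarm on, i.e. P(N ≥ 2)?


ρ = 56.84/148.57 = 0.3826
P(N ≥ n) = ρ^n = 0.3826^2 = 0.146368

Final: 0.146368


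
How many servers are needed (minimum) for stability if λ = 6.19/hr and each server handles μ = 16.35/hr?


Stability requires cμ > λ ⇔ c > λ/μ.
λ/μ = 6.19/16.35 = 0.3786
Minimum integer c = ⌊0.3786⌋ + 1 = 1
Check: 1·16.35 = 16.35 > 6.19, while 0·16.35 = 0.00 ≤ 6.19

Final: 1 servers


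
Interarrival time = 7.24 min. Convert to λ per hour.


λ = 1/(interarrival time) in consistent units.
1 hour = 60 min, so λ = 60/7.24 = 8.2873 per hour

Final: 8.2873 /hr


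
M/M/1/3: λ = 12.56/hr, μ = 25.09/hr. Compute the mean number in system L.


ρ = 12.56/25.09 = 0.5006
L = ρ[1 − (K+1)ρ^K + Kρ^(K+1)] / [(1−ρ)(1−ρ^(K+1))]
Numerator: 0.5006·(1 − 4·0.125449 + 3·0.062799) = 0.343712
Denominator: (0.4994)·(0.937201) = 0.468040
L = 0.343712/0.468040 = 0.7344

Final: 0.7344


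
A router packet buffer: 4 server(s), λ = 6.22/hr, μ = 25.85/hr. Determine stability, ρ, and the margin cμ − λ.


Total capacity cμ = 4·25.85 = 103.40/hr
ρ = λ/(cμ) = 6.22/103.40 = 0.06015
Stable ⇔ ρ < 1: YES
Spare capacity = cμ − λ = 103.40 − 6.22 = 97.18/hr

Final: ρ = 0.06015; stable; margin = 97.18/hr


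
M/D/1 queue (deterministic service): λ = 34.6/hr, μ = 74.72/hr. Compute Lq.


ρ = 34.6/74.72 = 0.4631
M/D/1: Lq = ρ²/(2(1−ρ)) = 0.2144/(2·0.5369) = 0.19968

Final: 0.19968


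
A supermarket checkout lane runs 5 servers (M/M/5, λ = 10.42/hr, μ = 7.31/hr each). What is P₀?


a = λ/μ = 10.42/7.31 = 1.4254; ρ = a/c = 0.2851
Σ_{k=0}^{4} a^k/k! (terms k=0..4) = 1.00000 + 1.42544 + 1.01595 + 0.48272 + 0.17202 = 4.09614
Tail: a^5/(5!(1−ρ)) = 5.88507/(120·0.7149) = 0.06860
P₀ = 1/(4.09614 + 0.06860) = 1/4.16474 = 0.240111

Final: 0.240111


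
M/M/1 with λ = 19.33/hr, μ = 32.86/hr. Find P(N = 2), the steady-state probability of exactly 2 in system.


ρ = 19.33/32.86 = 0.5883
P_n = (1−ρ)·ρ^n = (1 − 0.5883)·0.5883^2 = 0.4117·0.346042 = 0.142482

Final: 0.142482


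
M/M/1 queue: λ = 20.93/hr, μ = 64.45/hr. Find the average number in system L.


ρ = λ/μ = 20.93/64.45 = 0.3247
L = ρ/(1−ρ) = 0.3247/(1 − 0.3247) = 0.3247/0.6753 = 0.4809

Final: 0.4809


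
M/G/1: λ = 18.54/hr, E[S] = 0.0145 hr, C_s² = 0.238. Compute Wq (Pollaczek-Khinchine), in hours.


ρ = λ·E[S] = 18.54·0.0145 = 0.2688
E[S²] = E[S]²(1+C_s²) = 0.0145²·(1+0.238) = 0.0002603
Wq = λ·E[S²]/(2(1−ρ)) = 18.54·0.0002603/(2·0.7312) = 0.003300 hr

Final: 0.003300 hr


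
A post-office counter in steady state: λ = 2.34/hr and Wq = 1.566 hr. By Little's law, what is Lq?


Lq = λWq = 2.34·1.566 = 3.6644

Final: 3.6644


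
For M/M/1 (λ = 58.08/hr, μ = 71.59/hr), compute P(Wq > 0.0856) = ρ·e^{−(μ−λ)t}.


ρ = 58.08/71.59 = 0.8113
P(Wq > t) = ρ·e^{−(μ−λ)t} = 0.8113·e^{−1.1565}
= 0.8113·0.314599 = 0.255230

Final: 0.255230


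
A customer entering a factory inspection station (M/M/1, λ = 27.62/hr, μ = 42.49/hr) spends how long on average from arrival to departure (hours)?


W = 1/(μ−λ) = 1/(42.49 − 27.62) = 1/14.87 = 0.06725 hr

Final: 0.06725 hr


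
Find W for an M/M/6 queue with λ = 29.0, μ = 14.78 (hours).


a = 1.9621; ρ = 0.3270; P₀ = 0.140376
Lq = P₀·a^c·ρ/(c!(1−ρ)²) = 0.008033
Wq = Lq/λ = 0.008033/29.0 = 0.0002770 hr
W = Wq + 1/μ = 0.0002770 + 0.06766 = 0.06794 hr

Final: 0.06794 hr


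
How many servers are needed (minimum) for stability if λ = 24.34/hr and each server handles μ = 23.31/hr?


Stability requires cμ > λ ⇔ c > λ/μ.
λ/μ = 24.34/23.31 = 1.0442
Minimum integer c = ⌊1.0442⌋ + 1 = 2
Check: 2·23.31 = 46.62 > 24.34, while 1·23.31 = 23.31 ≤ 24.34

Final: 2 servers


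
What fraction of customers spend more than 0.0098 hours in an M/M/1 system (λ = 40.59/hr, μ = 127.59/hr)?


W ~ Exponential(μ−λ) for M/M/1.
μ − λ = 127.59 − 40.59 = 87.0000
P(W > t) = e^{−(μ−λ)t} = e^{−0.8526} = 0.426305

Final: 0.426305


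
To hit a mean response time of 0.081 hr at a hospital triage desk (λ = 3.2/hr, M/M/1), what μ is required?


W = 1/(μ−λ) ⇒ μ − λ = 1/W = 1/0.081 = 12.3457
μ = λ + 1/W = 3.2 + 12.3457 = 15.5457 per hr

Final: 15.5457 /hr


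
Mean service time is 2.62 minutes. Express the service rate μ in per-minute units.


μ = 1/(service time) in consistent units.
1 minute = 1 min, so μ = 1/2.62 = 0.3817 per minute

Final: 0.3817 /min


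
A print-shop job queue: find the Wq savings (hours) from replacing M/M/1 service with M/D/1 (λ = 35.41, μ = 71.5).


ρ = 35.41/71.5 = 0.4952
Wq(M/M/1) = ρ/(μ−λ) = 0.4952/36.09 = 0.01372 hr
Wq(M/D/1) = ρ/(2(μ−λ)) = 0.006861 hr
Savings = 0.01372 − 0.006861 = 0.006861 hr

Final: 0.006861 hr


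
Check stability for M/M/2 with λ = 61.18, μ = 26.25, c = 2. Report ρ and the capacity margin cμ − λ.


Total capacity cμ = 2·26.25 = 52.50/hr
ρ = λ/(cμ) = 61.18/52.50 = 1.1653
Stable ⇔ ρ < 1: NO
Spare capacity = cμ − λ = 52.50 − 61.18 = -8.68/hr

Final: ρ = 1.1653; unstable; margin = -8.68/hr


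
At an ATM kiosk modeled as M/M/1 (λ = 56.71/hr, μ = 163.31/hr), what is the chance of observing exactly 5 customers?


ρ = 56.71/163.31 = 0.3473
P_n = (1−ρ)·ρ^n = (1 − 0.3473)·0.3473^5 = 0.6527·0.005049 = 0.003296

Final: 0.003296


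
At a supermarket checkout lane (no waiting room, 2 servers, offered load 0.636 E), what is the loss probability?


B(c,a) = (a^c/c!) / Σ_{k=0}^{c} a^k/k!
a^2/2! = 0.202248
Σ terms (k=0..2): 1.00000 + 0.63600 + 0.20225 = 1.838248
B = 0.202248/1.838248 = 0.110022

Final: 0.110022


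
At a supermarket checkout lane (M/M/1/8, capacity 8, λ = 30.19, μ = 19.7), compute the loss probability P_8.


ρ = λ/μ = 30.19/19.7 = 1.5325
P_K = (1−ρ)ρ^K/(1−ρ^(K+1)) = (-0.5325·30.421113)/(1 − 46.619969)
= -16.198856/-45.619969 = 0.355083

Final: 0.355083


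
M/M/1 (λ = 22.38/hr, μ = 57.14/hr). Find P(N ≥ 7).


ρ = 22.38/57.14 = 0.3917
P(N ≥ n) = ρ^n = 0.3917^7 = 0.001414

Final: 0.001414


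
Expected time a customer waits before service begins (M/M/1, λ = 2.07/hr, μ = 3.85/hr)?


ρ = 2.07/3.85 = 0.5377
Wq = ρ/(μ−λ) = 0.5377/(3.85 − 2.07) = 0.5377/1.78 = 0.3021 hr

Final: 0.3021 hr


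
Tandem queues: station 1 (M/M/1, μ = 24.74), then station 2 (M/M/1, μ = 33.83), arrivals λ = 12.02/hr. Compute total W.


Each node sees arrival rate λ = 12.02/hr (tandem ⇒ throughput preserved).
W₁ = 1/(μ₁−λ) = 1/(24.74−12.02) = 0.07862 hr
W₂ = 1/(μ₂−λ) = 1/(33.83−12.02) = 0.04585 hr
W_total = W₁ + W₂ = 0.07862 + 0.04585 = 0.12447 hr

Final: 0.12447 hr


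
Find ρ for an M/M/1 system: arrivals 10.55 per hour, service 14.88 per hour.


ρ = λ/μ = 10.55/14.88 = 0.7090

Final: 0.7090


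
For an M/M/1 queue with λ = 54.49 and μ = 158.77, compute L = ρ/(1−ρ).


ρ = λ/μ = 54.49/158.77 = 0.3432
L = ρ/(1−ρ) = 0.3432/(1 − 0.3432) = 0.3432/0.6568 = 0.5225

Final: 0.5225


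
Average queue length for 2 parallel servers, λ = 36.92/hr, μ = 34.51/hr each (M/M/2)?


a = λ/μ = 1.0698; ρ = a/2 = 0.5349
P₀ = 0.303002
Lq = P₀·a^c·ρ / (c!·(1−ρ)²) = 0.303002·1.14455·0.5349/(2·0.21630)
= 0.42882

Final: 0.42882


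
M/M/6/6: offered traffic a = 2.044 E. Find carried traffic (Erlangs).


B(6,2.044) = 0.013185 (Erlang-B)
Carried load = a(1 − B) = 2.044·(1 − 0.013185) = 2.044·0.986815 = 2.0171 E

Final: 2.0171 Erlangs


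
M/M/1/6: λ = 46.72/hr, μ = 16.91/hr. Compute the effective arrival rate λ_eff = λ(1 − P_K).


ρ = 2.7629; P_K = (1−ρ)ρ^6/(1−ρ^7) = 0.638576
λ_eff = λ(1 − P_K) = 46.72·(1 − 0.638576) = 46.72·0.361424 = 16.8857 /hr

Final: 16.8857 /hr


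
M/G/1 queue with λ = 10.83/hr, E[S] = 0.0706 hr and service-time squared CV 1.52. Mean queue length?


ρ = λ·E[S] = 10.83·0.0706 = 0.7646
Lq = ρ²(1+C_s²)/(2(1−ρ)) = 0.5846·(1+1.52)/(2·0.2354)
= 0.5846·2.5200/0.4708 = 3.12915

Final: 3.12915


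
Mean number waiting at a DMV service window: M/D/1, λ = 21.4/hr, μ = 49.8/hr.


ρ = 21.4/49.8 = 0.4297
M/D/1: Lq = ρ²/(2(1−ρ)) = 0.1847/(2·0.5703) = 0.16190

Final: 0.16190


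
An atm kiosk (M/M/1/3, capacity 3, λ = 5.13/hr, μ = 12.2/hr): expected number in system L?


ρ = 5.13/12.2 = 0.4205
L = ρ[1 − (K+1)ρ^K + Kρ^(K+1)] / [(1−ρ)(1−ρ^(K+1))]
Numerator: 0.4205·(1 − 4·0.074349 + 3·0.031263) = 0.334877
Denominator: (0.5795)·(0.968737) = 0.561391
L = 0.334877/0.561391 = 0.5965

Final: 0.5965


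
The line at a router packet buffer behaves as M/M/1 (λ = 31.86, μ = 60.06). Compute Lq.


ρ = 31.86/60.06 = 0.5305
Lq = ρ²/(1−ρ) = 0.2814/0.4695 = 0.5993

Final: 0.5993


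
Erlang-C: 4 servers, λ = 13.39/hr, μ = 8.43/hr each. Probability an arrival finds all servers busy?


a = λ/μ = 1.5884; ρ = a/4 = 0.3971
P₀ = 0.201709 (from M/M/c formula)
C(c,a) = [a^c/(c!(1−ρ))]·P₀ = [6.36520/(24·0.6029)]·0.201709
= 0.43990·0.201709 = 0.088731

Final: 0.088731


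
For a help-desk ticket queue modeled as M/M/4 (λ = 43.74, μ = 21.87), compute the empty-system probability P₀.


a = λ/μ = 43.74/21.87 = 2.0000; ρ = a/c = 0.5000
Σ_{k=0}^{3} a^k/k! (terms k=0..3) = 1.00000 + 2.00000 + 2.00000 + 1.33333 = 6.33333
Tail: a^4/(4!(1−ρ)) = 16.00000/(24·0.5000) = 1.33333
P₀ = 1/(6.33333 + 1.33333) = 1/7.66667 = 0.130435

Final: 0.130435


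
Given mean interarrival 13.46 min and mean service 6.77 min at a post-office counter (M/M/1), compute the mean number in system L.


λ = 60/13.46 = 4.4577 /hr
μ = 60/6.77 = 8.8626 /hr
ρ = λ/μ = 4.4577/8.8626 = 0.5030
L = ρ/(1−ρ) = 0.5030/0.4970 = 1.0120

Final: 1.0120


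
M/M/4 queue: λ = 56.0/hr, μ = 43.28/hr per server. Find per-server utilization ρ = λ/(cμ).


ρ = λ/(cμ) = 56.0/(4·43.28) = 56.0/173.12 = 0.3235

Final: 0.3235


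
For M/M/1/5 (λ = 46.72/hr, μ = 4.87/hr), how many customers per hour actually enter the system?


ρ = 9.5934; P_K = (1−ρ)ρ^5/(1−ρ^6) = 0.895763
λ_eff = λ(1 − P_K) = 46.72·(1 − 0.895763) = 46.72·0.104237 = 4.8699 /hr

Final: 4.8699 /hr


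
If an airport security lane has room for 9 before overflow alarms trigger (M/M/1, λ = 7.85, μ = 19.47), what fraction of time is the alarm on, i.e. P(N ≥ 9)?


ρ = 7.85/19.47 = 0.4032
P(N ≥ n) = ρ^n = 0.4032^9 = 0.0002815

Final: 0.0002815


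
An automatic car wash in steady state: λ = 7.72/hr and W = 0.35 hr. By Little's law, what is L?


L = λW = 7.72·0.35 = 2.7020

Final: 2.7020


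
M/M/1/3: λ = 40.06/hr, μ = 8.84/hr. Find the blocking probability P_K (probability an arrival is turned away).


ρ = λ/μ = 40.06/8.84 = 4.5317
P_K = (1−ρ)ρ^K/(1−ρ^(K+1)) = (-3.5317·93.062784)/(1 − 421.730217)
= -328.667434/-420.730217 = 0.781183

Final: 0.781183


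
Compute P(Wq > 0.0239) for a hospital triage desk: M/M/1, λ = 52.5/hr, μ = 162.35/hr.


ρ = 52.5/162.35 = 0.3234
P(Wq > t) = ρ·e^{−(μ−λ)t} = 0.3234·e^{−2.6254}
= 0.3234·0.072410 = 0.023416

Final: 0.023416


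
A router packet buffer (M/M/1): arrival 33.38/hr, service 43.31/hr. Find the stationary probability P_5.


ρ = 33.38/43.31 = 0.7707
P_n = (1−ρ)·ρ^n = (1 − 0.7707)·0.7707^5 = 0.2293·0.271951 = 0.062352

Final: 0.062352


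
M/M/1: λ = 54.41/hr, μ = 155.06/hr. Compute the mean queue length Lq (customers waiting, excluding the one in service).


ρ = 54.41/155.06 = 0.3509
Lq = ρ²/(1−ρ) = 0.1231/0.6491 = 0.1897

Final: 0.1897


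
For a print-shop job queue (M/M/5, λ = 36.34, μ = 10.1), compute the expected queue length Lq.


a = λ/μ = 3.5980; ρ = a/5 = 0.7196
P₀ = 0.022863
Lq = P₀·a^c·ρ / (c!·(1−ρ)²) = 0.022863·603.00060·0.7196/(120·0.07862)
= 1.05154

Final: 1.05154


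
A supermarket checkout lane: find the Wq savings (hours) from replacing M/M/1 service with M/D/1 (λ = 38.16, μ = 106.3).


ρ = 38.16/106.3 = 0.3590
Wq(M/M/1) = ρ/(μ−λ) = 0.3590/68.14 = 0.005268 hr
Wq(M/D/1) = ρ/(2(μ−λ)) = 0.002634 hr
Savings = 0.005268 − 0.002634 = 0.002634 hr

Final: 0.002634 hr


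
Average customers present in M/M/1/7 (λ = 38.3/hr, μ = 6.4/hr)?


ρ = 38.3/6.4 = 5.9844
L = ρ[1 − (K+1)ρ^K + Kρ^(K+1)] / [(1−ρ)(1−ρ^(K+1))]
Numerator: 5.9844·(1 − 8·274872.694603 + 7·1644941.281763) = 55748094.111633
Denominator: (-4.9844)·(-1644940.281763) = 8198999.216914
L = 55748094.111633/8198999.216914 = 6.7994

Final: 6.7994


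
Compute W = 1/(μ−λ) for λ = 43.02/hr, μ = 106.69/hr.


W = 1/(μ−λ) = 1/(106.69 − 43.02) = 1/63.67 = 0.01571 hr

Final: 0.01571 hr


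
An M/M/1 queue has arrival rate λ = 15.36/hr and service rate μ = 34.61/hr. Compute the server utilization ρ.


ρ = λ/μ = 15.36/34.61 = 0.4438

Final: 0.4438


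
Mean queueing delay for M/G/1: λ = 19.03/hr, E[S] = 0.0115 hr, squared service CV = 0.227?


ρ = λ·E[S] = 19.03·0.0115 = 0.2188
E[S²] = E[S]²(1+C_s²) = 0.0115²·(1+0.227) = 0.0001623
Wq = λ·E[S²]/(2(1−ρ)) = 19.03·0.0001623/(2·0.7812) = 0.001977 hr

Final: 0.001977 hr


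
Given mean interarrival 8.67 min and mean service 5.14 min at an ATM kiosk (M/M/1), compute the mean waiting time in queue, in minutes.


λ = 60/8.67 = 6.9204 /hr
μ = 60/5.14 = 11.6732 /hr
ρ = λ/μ = 6.9204/11.6732 = 0.5928
Wq = ρ/(μ−λ) = 0.5928/(11.6732−6.9204) = 0.12474 hr
In minutes: 0.12474·60 = 7.484 min

Final: 7.484 min


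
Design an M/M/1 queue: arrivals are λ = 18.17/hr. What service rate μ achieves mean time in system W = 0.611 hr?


W = 1/(μ−λ) ⇒ μ − λ = 1/W = 1/0.611 = 1.6367
μ = λ + 1/W = 18.17 + 1.6367 = 19.8067 per hr

Final: 19.8067 /hr


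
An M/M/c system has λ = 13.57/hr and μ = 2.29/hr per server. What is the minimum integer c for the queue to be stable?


Stability requires cμ > λ ⇔ c > λ/μ.
λ/μ = 13.57/2.29 = 5.9258
Minimum integer c = ⌊5.9258⌋ + 1 = 6
Check: 6·2.29 = 13.74 > 13.57, while 5·2.29 = 11.45 ≤ 13.57

Final: 6 servers


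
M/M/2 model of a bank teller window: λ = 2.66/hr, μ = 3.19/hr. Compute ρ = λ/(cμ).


ρ = λ/(cμ) = 2.66/(2·3.19) = 2.66/6.38 = 0.4169

Final: 0.4169


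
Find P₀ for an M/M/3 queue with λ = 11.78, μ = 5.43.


a = λ/μ = 11.78/5.43 = 2.1694; ρ = a/c = 0.7231
Σ_{k=0}^{2} a^k/k! (terms k=0..2) = 1.00000 + 2.16943 + 2.35321 = 5.52264
Tail: a^3/(3!(1−ρ)) = 10.21025/(6·0.2769) = 6.14653
P₀ = 1/(5.52264 + 6.14653) = 1/11.66917 = 0.085696

Final: 0.085696


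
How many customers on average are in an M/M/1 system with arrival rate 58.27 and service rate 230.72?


ρ = λ/μ = 58.27/230.72 = 0.2526
L = ρ/(1−ρ) = 0.2526/(1 − 0.2526) = 0.2526/0.7474 = 0.3379

Final: 0.3379


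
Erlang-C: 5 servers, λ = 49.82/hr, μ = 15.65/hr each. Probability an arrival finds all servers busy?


a = λ/μ = 3.1834; ρ = a/5 = 0.6367
P₀ = 0.037872 (from M/M/c formula)
C(c,a) = [a^c/(c!(1−ρ))]·P₀ = [326.92408/(120·0.3633)]·0.037872
= 7.49848·0.037872 = 0.283984

Final: 0.283984


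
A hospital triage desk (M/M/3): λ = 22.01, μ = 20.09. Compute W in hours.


a = 1.0956; ρ = 0.3652; P₀ = 0.328845
Lq = P₀·a^c·ρ/(c!(1−ρ)²) = 0.06531
Wq = Lq/λ = 0.06531/22.01 = 0.002967 hr
W = Wq + 1/μ = 0.002967 + 0.04978 = 0.05274 hr

Final: 0.05274 hr


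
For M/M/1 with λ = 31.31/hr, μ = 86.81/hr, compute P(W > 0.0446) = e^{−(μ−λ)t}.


W ~ Exponential(μ−λ) for M/M/1.
μ − λ = 86.81 − 31.31 = 55.5000
P(W > t) = e^{−(μ−λ)t} = e^{−2.4753} = 0.084138

Final: 0.084138


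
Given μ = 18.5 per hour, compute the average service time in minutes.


Mean service time = 1/μ = 1/18.5 hour = 0.05405 hour
In minutes: 0.05405 × 60 = 3.2432 min

Final: 3.2432 min


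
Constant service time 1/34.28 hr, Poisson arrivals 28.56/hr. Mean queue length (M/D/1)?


ρ = 28.56/34.28 = 0.8331
M/D/1: Lq = ρ²/(2(1−ρ)) = 0.6941/(2·0.1669) = 2.07993

Final: 2.07993


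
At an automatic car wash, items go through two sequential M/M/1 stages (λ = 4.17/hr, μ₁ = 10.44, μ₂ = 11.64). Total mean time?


Each node sees arrival rate λ = 4.17/hr (tandem ⇒ throughput preserved).
W₁ = 1/(μ₁−λ) = 1/(10.44−4.17) = 0.15949 hr
W₂ = 1/(μ₂−λ) = 1/(11.64−4.17) = 0.13387 hr
W_total = W₁ + W₂ = 0.15949 + 0.13387 = 0.29336 hr

Final: 0.29336 hr


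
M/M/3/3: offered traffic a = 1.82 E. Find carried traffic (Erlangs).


B(3,1.82) = 0.183318 (Erlang-B)
Carried load = a(1 − B) = 1.82·(1 − 0.183318) = 1.82·0.816682 = 1.4864 E

Final: 1.4864 Erlangs


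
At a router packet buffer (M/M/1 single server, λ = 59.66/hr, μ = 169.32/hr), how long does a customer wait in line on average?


ρ = 59.66/169.32 = 0.3524
Wq = ρ/(μ−λ) = 0.3524/(169.32 − 59.66) = 0.3524/109.66 = 0.003213 hr

Final: 0.003213 hr


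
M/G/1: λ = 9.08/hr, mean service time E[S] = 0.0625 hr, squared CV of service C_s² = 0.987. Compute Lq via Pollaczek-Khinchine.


ρ = λ·E[S] = 9.08·0.0625 = 0.5675
Lq = ρ²(1+C_s²)/(2(1−ρ)) = 0.3221·(1+0.987)/(2·0.4325)
= 0.3221·1.9870/0.8650 = 0.73980

Final: 0.73980


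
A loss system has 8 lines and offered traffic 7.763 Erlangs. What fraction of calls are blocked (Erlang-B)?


B(c,a) = (a^c/c!) / Σ_{k=0}^{c} a^k/k!
a^8/8! = 327.126831
Σ terms (k=0..8): 1.00000 + 7.76300 + 30.13208 + 77.97179 + 151.32375 + 234.94526 + 303.98001 + 337.11383 + 327.12683 = 1471.356551
B = 327.126831/1471.356551 = 0.222330

Final: 0.222330


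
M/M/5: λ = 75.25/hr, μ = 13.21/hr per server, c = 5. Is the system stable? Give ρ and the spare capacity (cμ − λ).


Total capacity cμ = 5·13.21 = 66.05/hr
ρ = λ/(cμ) = 75.25/66.05 = 1.1393
Stable ⇔ ρ < 1: NO
Spare capacity = cμ − λ = 66.05 − 75.25 = -9.20/hr

Final: ρ = 1.1393; unstable; margin = -9.20/hr


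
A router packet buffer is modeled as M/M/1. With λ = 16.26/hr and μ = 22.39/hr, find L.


ρ = λ/μ = 16.26/22.39 = 0.7262
L = ρ/(1−ρ) = 0.7262/(1 − 0.7262) = 0.7262/0.2738 = 2.6525

Final: 2.6525


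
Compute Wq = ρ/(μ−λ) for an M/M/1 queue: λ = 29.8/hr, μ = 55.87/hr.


ρ = 29.8/55.87 = 0.5334
Wq = ρ/(μ−λ) = 0.5334/(55.87 − 29.8) = 0.5334/26.07 = 0.02046 hr

Final: 0.02046 hr


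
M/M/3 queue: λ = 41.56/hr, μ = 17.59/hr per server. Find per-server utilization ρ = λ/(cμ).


ρ = λ/(cμ) = 41.56/(3·17.59) = 41.56/52.77 = 0.7876

Final: 0.7876


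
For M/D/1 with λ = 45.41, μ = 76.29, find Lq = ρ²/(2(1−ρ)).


ρ = 45.41/76.29 = 0.5952
M/D/1: Lq = ρ²/(2(1−ρ)) = 0.3543/(2·0.4048) = 0.43765

Final: 0.43765


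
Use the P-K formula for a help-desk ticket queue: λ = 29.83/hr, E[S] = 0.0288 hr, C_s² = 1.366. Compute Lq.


ρ = λ·E[S] = 29.83·0.0288 = 0.8591
Lq = ρ²(1+C_s²)/(2(1−ρ)) = 0.7381·(1+1.366)/(2·0.1409)
= 0.7381·2.3660/0.2818 = 6.19694

Final: 6.19694


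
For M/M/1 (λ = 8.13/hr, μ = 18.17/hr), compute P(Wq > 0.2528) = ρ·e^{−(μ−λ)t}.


ρ = 8.13/18.17 = 0.4474
P(Wq > t) = ρ·e^{−(μ−λ)t} = 0.4474·e^{−2.5381}
= 0.4474·0.079015 = 0.035355

Final: 0.035355


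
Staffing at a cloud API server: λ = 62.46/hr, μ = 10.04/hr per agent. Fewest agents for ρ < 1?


Stability requires cμ > λ ⇔ c > λ/μ.
λ/μ = 62.46/10.04 = 6.2211
Minimum integer c = ⌊6.2211⌋ + 1 = 7
Check: 7·10.04 = 70.28 > 62.46, while 6·10.04 = 60.24 ≤ 62.46

Final: 7 servers


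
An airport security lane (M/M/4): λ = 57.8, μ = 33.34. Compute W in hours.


a = 1.7337; ρ = 0.4334; P₀ = 0.173335
Lq = P₀·a^c·ρ/(c!(1−ρ)²) = 0.08808
Wq = Lq/λ = 0.08808/57.8 = 0.001524 hr
W = Wq + 1/μ = 0.001524 + 0.02999 = 0.03152 hr

Final: 0.03152 hr


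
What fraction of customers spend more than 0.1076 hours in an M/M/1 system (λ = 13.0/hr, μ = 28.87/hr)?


W ~ Exponential(μ−λ) for M/M/1.
μ − λ = 28.87 − 13.0 = 15.8700
P(W > t) = e^{−(μ−λ)t} = e^{−1.7076} = 0.181298

Final: 0.181298


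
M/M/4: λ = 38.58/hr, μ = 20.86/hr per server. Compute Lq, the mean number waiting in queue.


a = λ/μ = 1.8495; ρ = a/4 = 0.4624
P₀ = 0.153353
Lq = P₀·a^c·ρ / (c!·(1−ρ)²) = 0.153353·11.70016·0.4624/(24·0.28905)
= 0.11959

Final: 0.11959


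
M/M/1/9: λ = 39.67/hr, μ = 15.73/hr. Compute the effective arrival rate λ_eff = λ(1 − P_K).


ρ = 2.5219; P_K = (1−ρ)ρ^9/(1−ρ^10) = 0.603537
λ_eff = λ(1 − P_K) = 39.67·(1 − 0.603537) = 39.67·0.396463 = 15.7277 /hr

Final: 15.7277 /hr


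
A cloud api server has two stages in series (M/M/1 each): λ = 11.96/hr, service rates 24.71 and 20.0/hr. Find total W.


Each node sees arrival rate λ = 11.96/hr (tandem ⇒ throughput preserved).
W₁ = 1/(μ₁−λ) = 1/(24.71−11.96) = 0.07843 hr
W₂ = 1/(μ₂−λ) = 1/(20.0−11.96) = 0.12438 hr
W_total = W₁ + W₂ = 0.07843 + 0.12438 = 0.20281 hr

Final: 0.20281 hr


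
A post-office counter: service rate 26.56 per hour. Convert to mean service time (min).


Mean service time = 1/μ = 1/26.56 hour = 0.03765 hour
In minutes: 0.03765 × 60 = 2.2590 min

Final: 2.2590 min


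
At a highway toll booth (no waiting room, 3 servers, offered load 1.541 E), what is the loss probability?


B(c,a) = (a^c/c!) / Σ_{k=0}^{c} a^k/k!
a^3/3! = 0.609897
Σ terms (k=0..3): 1.00000 + 1.54100 + 1.18734 + 0.60990 = 4.338238
B = 0.609897/4.338238 = 0.140586

Final: 0.140586


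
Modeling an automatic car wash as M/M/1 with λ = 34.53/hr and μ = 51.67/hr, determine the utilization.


ρ = λ/μ = 34.53/51.67 = 0.6683

Final: 0.6683


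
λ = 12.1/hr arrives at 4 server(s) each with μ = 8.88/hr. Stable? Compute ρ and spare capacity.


Total capacity cμ = 4·8.88 = 35.52/hr
ρ = λ/(cμ) = 12.1/35.52 = 0.3407
Stable ⇔ ρ < 1: YES
Spare capacity = cμ − λ = 35.52 − 12.1 = 23.42/hr

Final: ρ = 0.3407; stable; margin = 23.42/hr


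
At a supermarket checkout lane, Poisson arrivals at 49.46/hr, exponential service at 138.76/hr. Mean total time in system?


W = 1/(μ−λ) = 1/(138.76 − 49.46) = 1/89.30 = 0.01120 hr

Final: 0.01120 hr


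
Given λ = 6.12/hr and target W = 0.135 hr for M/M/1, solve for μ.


W = 1/(μ−λ) ⇒ μ − λ = 1/W = 1/0.135 = 7.4074
μ = λ + 1/W = 6.12 + 7.4074 = 13.5274 per hr

Final: 13.5274 /hr


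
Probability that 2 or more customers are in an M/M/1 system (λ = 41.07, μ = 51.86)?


ρ = 41.07/51.86 = 0.7919
P(N ≥ n) = ρ^n = 0.7919^2 = 0.627169

Final: 0.627169


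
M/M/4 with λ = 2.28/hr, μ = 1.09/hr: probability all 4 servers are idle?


a = λ/μ = 2.28/1.09 = 2.0917; ρ = a/c = 0.5229
Σ_{k=0}^{3} a^k/k! (terms k=0..3) = 1.00000 + 2.09174 + 2.18769 + 1.52537 = 6.80480
Tail: a^4/(4!(1−ρ)) = 19.14403/(24·0.4771) = 1.67203
P₀ = 1/(6.80480 + 1.67203) = 1/8.47684 = 0.117969

Final: 0.117969


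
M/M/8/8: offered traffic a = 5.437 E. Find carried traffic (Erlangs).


B(8,5.437) = 0.091629 (Erlang-B)
Carried load = a(1 − B) = 5.437·(1 − 0.091629) = 5.437·0.908371 = 4.9388 E

Final: 4.9388 Erlangs


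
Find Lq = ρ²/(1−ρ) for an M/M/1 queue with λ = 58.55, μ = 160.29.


ρ = 58.55/160.29 = 0.3653
Lq = ρ²/(1−ρ) = 0.1334/0.6347 = 0.2102

Final: 0.2102


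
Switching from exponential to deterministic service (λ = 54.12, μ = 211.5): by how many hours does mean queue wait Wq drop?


ρ = 54.12/211.5 = 0.2559
Wq(M/M/1) = ρ/(μ−λ) = 0.2559/157.38 = 0.001626 hr
Wq(M/D/1) = ρ/(2(μ−λ)) = 0.0008130 hr
Savings = 0.001626 − 0.0008130 = 0.0008130 hr

Final: 0.0008130 hr


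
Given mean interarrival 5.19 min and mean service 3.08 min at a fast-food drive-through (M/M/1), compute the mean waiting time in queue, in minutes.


λ = 60/5.19 = 11.5607 /hr
μ = 60/3.08 = 19.4805 /hr
ρ = λ/μ = 11.5607/19.4805 = 0.5934
Wq = ρ/(μ−λ) = 0.5934/(19.4805−11.5607) = 0.07493 hr
In minutes: 0.07493·60 = 4.496 min

Final: 4.496 min


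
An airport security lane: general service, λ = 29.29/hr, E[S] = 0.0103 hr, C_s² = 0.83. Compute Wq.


ρ = λ·E[S] = 29.29·0.0103 = 0.3017
E[S²] = E[S]²(1+C_s²) = 0.0103²·(1+0.83) = 0.0001941
Wq = λ·E[S²]/(2(1−ρ)) = 29.29·0.0001941/(2·0.6983) = 0.004072 hr

Final: 0.004072 hr


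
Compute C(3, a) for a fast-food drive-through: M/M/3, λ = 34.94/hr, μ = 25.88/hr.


a = λ/μ = 1.3501; ρ = a/3 = 0.4500
P₀ = 0.249553 (from M/M/c formula)
C(c,a) = [a^c/(c!(1−ρ))]·P₀ = [2.46080/(6·0.5500)]·0.249553
= 0.74573·0.249553 = 0.186100

Final: 0.186100
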